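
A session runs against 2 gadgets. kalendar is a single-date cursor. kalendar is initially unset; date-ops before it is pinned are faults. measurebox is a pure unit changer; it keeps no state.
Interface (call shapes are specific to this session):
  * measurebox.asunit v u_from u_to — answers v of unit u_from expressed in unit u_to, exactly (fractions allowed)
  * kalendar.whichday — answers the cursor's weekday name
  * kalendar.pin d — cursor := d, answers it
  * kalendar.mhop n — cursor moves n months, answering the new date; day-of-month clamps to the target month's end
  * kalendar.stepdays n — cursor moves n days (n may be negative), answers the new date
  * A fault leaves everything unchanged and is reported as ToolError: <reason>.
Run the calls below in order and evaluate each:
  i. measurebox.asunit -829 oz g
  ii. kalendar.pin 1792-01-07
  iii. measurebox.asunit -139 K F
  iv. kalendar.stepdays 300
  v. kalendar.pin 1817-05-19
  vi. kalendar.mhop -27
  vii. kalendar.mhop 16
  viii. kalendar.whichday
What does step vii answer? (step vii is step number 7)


> measurebox.asunit v='-829' u_from='oz' u_to='g'
  -37602807473/1600000
> kalendar.pin d='1792-01-07'
  1792-01-07
> measurebox.asunit v='-139' u_from='K' u_to='F'
  -70987/100
> kalendar.stepdays n='300'
  1792-11-02
> kalendar.pin d='1817-05-19'
  1817-05-19
> kalendar.mhop n='-27'
  1815-02-19
> kalendar.mhop n='16'
  1816-06-19
> kalendar.whichday
  Wednesday

Answer: 1816-06-19


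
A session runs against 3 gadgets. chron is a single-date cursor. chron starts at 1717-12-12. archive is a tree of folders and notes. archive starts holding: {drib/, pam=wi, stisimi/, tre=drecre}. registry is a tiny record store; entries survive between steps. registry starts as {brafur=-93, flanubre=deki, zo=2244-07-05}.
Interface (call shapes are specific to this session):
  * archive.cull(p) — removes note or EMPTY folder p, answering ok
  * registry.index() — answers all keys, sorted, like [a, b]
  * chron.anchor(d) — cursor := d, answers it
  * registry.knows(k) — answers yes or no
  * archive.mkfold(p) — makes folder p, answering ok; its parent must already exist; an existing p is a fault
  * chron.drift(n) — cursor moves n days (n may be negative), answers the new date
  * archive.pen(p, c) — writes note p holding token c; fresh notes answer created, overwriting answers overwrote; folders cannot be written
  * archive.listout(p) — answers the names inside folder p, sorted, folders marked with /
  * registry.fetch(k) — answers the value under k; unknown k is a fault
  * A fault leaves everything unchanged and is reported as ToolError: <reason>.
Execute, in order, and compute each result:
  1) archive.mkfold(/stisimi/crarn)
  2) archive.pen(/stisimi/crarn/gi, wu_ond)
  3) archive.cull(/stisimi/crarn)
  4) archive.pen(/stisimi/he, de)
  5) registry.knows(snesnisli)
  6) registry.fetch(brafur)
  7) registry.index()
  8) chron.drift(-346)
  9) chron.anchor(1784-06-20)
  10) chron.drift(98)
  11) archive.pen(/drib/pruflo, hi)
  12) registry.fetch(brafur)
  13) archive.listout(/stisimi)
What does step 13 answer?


Answer: [crarn/, he]

Derivation:
→ archive.mkfold(p='/stisimi/crarn')
← ok
→ archive.pen(p='/stisimi/crarn/gi', c='wu_ond')
← created
→ archive.cull(p='/stisimi/crarn')
← ToolError: not empty
→ archive.pen(p='/stisimi/he', c='de')
← created
→ registry.knows(k='snesnisli')
← no
→ registry.fetch(k='brafur')
← -93
→ registry.index()
← [brafur, flanubre, zo]
→ chron.drift(n='-346')
← 1716-12-31
→ chron.anchor(d='1784-06-20')
← 1784-06-20
→ chron.drift(n='98')
← 1784-09-26
→ archive.pen(p='/drib/pruflo', c='hi')
← created
→ registry.fetch(k='brafur')
← -93
→ archive.listout(p='/stisimi')
← [crarn/, he]


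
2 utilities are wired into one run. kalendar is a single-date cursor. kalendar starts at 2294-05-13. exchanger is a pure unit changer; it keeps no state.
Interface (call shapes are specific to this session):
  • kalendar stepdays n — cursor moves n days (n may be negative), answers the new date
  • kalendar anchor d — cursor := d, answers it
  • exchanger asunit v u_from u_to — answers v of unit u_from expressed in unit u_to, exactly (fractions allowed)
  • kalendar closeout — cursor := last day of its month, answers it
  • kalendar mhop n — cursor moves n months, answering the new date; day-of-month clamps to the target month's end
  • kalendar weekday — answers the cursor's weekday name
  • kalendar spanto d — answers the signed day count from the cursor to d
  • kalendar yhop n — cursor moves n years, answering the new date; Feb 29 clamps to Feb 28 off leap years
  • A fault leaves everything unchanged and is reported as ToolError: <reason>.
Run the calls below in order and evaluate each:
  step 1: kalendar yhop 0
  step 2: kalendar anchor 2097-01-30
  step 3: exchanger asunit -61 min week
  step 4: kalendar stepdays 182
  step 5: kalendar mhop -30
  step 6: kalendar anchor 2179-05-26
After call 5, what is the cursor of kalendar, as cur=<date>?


Answer: cur=2095-01-31

Derivation:
I try kalendar yhop on 0, — result: 2294-05-13.
Now I run kalendar anchor on 2097-01-30, giving 2097-01-30.
Using exchanger asunit on -61, min, week, and see -61/10080.
Next I call kalendar stepdays on 182, and observe 2097-07-31.
I use kalendar mhop on -30, and see 2095-01-31.
Then kalendar anchor on 2179-05-26: 2179-05-26.


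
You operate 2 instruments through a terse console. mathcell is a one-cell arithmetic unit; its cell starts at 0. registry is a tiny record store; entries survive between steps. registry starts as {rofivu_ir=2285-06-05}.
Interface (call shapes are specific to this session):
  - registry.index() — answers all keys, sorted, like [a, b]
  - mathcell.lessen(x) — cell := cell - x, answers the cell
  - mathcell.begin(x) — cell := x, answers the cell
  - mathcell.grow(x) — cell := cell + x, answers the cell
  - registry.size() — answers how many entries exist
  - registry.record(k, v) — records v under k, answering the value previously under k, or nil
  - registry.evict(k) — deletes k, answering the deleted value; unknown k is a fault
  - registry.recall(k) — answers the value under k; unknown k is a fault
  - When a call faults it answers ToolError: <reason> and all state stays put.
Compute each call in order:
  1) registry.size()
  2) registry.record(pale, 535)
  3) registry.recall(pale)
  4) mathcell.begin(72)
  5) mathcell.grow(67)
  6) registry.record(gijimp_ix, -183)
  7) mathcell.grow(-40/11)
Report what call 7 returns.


[in] registry.size
[out] 1
[in] registry.record k: pale v: 535
[out] nil
[in] registry.recall k: pale
[out] 535
[in] mathcell.begin x: 72
[out] 72
[in] mathcell.grow x: 67
[out] 139
[in] registry.record k: gijimp_ix v: -183
[out] nil
[in] mathcell.grow x: -40/11
[out] 1489/11

Answer: 1489/11


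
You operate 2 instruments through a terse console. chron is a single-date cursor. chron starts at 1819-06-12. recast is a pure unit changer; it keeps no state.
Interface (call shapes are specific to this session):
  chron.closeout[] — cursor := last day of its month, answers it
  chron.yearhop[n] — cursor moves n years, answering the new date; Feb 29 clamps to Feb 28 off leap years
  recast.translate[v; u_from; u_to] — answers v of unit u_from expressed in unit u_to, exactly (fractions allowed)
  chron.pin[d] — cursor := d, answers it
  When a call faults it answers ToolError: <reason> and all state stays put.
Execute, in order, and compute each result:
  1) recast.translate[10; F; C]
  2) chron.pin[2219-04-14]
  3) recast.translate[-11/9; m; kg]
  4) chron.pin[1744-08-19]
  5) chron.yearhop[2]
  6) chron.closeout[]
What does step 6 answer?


;; 1. recast.translate(v→10, u_from→F, u_to→C) == -110/9
;; 2. chron.pin(d→2219-04-14) == 2219-04-14
;; 3. recast.translate(v→-11/9, u_from→m, u_to→kg) == ToolError: incompatible units
;; 4. chron.pin(d→1744-08-19) == 1744-08-19
;; 5. chron.yearhop(n→2) == 1746-08-19
;; 6. chron.closeout() == 1746-08-31

Answer: 1746-08-31


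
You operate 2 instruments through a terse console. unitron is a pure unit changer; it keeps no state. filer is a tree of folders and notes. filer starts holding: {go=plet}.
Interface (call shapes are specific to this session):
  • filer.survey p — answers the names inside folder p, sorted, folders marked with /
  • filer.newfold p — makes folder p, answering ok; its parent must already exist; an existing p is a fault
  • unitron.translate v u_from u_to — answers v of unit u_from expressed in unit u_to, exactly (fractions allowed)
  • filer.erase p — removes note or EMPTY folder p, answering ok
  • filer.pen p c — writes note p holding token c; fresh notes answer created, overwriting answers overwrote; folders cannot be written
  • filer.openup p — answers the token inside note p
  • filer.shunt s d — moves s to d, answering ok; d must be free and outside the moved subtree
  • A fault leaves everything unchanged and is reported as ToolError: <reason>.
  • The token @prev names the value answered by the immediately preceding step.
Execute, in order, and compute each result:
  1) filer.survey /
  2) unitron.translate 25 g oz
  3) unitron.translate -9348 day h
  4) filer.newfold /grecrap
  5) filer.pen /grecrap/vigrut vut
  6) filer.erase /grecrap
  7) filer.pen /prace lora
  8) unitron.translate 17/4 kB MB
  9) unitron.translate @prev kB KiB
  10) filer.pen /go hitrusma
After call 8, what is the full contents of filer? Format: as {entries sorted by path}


Answer: {go=plet, grecrap/, grecrap/vigrut=vut, prace=lora}

Derivation:
==> filer.survey(p=/)
<== [go]
==> unitron.translate(v=25, u_from=g, u_to=oz)
<== 40000000/45359237
==> unitron.translate(v=-9348, u_from=day, u_to=h)
<== -224352
==> filer.newfold(p=/grecrap)
<== ok
==> filer.pen(p=/grecrap/vigrut, c=vut)
<== created
==> filer.erase(p=/grecrap)
<== ToolError: not empty
==> filer.pen(p=/prace, c=lora)
<== created
==> unitron.translate(v=17/4, u_from=kB, u_to=MB)
<== 17/4000
==> unitron.translate(v=@prev, u_from=kB, u_to=KiB)
<== 17/4096
==> filer.pen(p=/go, c=hitrusma)
<== overwrote


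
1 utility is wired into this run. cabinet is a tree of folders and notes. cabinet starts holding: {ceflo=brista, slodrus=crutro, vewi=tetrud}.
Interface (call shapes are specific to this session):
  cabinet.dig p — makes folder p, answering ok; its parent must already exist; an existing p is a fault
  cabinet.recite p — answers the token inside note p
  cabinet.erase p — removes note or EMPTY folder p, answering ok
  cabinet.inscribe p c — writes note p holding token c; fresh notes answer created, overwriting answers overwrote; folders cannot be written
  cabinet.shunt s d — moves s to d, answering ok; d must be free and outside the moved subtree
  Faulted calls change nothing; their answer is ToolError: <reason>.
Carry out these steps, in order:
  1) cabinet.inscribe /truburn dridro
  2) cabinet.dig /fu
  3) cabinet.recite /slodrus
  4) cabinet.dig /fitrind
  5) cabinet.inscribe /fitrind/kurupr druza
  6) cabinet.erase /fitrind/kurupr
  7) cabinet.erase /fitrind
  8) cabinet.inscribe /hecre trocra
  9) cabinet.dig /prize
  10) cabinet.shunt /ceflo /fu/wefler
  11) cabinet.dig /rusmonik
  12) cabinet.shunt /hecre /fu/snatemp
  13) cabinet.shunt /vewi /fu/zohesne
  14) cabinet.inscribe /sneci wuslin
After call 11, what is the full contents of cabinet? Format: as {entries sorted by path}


% inscribe p: /truburn c: dridro
  created
% dig p: /fu
  ok
% recite p: /slodrus
  crutro
% dig p: /fitrind
  ok
% inscribe p: /fitrind/kurupr c: druza
  created
% erase p: /fitrind/kurupr
  ok
% erase p: /fitrind
  ok
% inscribe p: /hecre c: trocra
  created
% dig p: /prize
  ok
% shunt s: /ceflo d: /fu/wefler
  ok
% dig p: /rusmonik
  ok
% shunt s: /hecre d: /fu/snatemp
  ok
% shunt s: /vewi d: /fu/zohesne
  ok
% inscribe p: /sneci c: wuslin
  created

Answer: {fu/, fu/wefler=brista, hecre=trocra, prize/, rusmonik/, slodrus=crutro, truburn=dridro, vewi=tetrud}


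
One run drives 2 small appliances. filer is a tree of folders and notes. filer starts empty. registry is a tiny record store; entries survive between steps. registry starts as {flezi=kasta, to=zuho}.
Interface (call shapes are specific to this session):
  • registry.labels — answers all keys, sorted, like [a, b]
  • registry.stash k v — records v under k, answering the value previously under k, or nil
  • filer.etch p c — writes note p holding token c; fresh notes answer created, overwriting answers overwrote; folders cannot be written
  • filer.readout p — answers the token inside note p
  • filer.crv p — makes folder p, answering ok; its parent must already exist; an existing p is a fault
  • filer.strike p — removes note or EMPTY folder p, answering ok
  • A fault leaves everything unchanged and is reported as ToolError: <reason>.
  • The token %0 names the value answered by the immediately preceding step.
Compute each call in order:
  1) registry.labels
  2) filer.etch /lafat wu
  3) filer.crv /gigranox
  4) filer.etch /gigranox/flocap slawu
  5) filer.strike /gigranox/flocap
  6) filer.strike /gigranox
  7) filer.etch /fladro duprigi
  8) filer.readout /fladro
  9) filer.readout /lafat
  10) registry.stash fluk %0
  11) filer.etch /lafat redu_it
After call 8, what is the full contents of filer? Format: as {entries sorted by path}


I invoke registry.labels(), — result: [flezi, to].
Now I run filer.etch passing p='/lafat', c='wu', which returns created.
Calling filer.crv passing p='/gigranox', and get ok.
I invoke filer.etch passing p='/gigranox/flocap', c='slawu', and observe created.
Then filer.strike passing p='/gigranox/flocap', yielding ok.
Calling filer.strike passing p='/gigranox', and see ok.
Invoking filer.etch passing p='/fladro', c='duprigi', — result: created.
I use filer.readout passing p='/fladro', and observe duprigi.
Invoking filer.readout passing p='/lafat', which returns wu.
Calling registry.stash passing k='fluk', v='%0', which returns nil.
Then filer.etch passing p='/lafat', c='redu_it': overwrote.

Answer: {fladro=duprigi, lafat=wu}


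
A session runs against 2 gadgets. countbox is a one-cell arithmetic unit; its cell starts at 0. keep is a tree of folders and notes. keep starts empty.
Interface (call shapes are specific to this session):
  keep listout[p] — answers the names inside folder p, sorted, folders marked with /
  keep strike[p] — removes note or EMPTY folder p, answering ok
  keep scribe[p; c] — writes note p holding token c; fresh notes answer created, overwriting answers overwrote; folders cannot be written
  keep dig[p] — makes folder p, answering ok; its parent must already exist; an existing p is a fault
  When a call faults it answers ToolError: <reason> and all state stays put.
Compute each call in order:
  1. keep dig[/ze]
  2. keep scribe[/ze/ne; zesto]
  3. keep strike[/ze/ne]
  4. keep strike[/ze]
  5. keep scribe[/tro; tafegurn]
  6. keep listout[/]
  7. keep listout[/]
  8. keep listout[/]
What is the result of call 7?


·→ keep dig(p=/ze)
·← ok
·→ keep scribe(p=/ze/ne, c=zesto)
·← created
·→ keep strike(p=/ze/ne)
·← ok
·→ keep strike(p=/ze)
·← ok
·→ keep scribe(p=/tro, c=tafegurn)
·← created
·→ keep listout(p=/)
·← [tro]
·→ keep listout(p=/)
·← [tro]
·→ keep listout(p=/)
·← [tro]

Answer: [tro]


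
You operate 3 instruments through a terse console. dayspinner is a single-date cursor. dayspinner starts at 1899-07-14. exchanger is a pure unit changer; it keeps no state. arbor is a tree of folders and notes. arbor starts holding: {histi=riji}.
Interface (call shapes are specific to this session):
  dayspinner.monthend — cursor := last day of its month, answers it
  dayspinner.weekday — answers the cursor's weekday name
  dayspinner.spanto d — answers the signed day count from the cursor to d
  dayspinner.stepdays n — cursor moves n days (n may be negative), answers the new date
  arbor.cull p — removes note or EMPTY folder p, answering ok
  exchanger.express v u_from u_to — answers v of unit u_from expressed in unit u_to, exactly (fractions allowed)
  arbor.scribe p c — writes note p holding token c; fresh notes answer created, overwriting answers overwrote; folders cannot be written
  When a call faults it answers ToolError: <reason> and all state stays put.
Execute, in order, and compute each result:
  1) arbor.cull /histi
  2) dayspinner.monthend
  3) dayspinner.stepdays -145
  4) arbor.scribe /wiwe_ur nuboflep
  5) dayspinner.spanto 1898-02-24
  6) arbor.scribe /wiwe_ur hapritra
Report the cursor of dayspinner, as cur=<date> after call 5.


Step: arbor.cull[p=/histi]
Result: ok
Step: dayspinner.monthend[]
Result: 1899-07-31
Step: dayspinner.stepdays[n=-145]
Result: 1899-03-08
Step: arbor.scribe[p=/wiwe_ur; c=nuboflep]
Result: created
Step: dayspinner.spanto[d=1898-02-24]
Result: -377
Step: arbor.scribe[p=/wiwe_ur; c=hapritra]
Result: overwrote

Answer: cur=1899-03-08


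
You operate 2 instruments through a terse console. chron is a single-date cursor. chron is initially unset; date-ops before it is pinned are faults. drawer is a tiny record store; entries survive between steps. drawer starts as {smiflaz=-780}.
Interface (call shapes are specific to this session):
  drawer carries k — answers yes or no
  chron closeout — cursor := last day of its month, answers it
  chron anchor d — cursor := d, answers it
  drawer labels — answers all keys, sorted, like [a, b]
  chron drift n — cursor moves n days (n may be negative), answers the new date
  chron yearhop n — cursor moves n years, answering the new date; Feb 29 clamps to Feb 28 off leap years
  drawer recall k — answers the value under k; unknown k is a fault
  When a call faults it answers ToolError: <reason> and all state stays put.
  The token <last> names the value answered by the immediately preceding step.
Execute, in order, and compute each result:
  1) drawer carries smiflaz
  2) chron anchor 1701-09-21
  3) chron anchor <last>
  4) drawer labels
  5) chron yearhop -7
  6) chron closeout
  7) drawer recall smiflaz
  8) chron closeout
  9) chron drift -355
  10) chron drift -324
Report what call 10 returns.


Answer: 1692-11-20

Derivation:
I invoke drawer carries on k='smiflaz', and get yes.
Then chron anchor on d='1701-09-21', → 1701-09-21.
I call chron anchor on d='<last>', and see 1701-09-21.
I try drawer labels(), and see [smiflaz].
Then chron yearhop on n='-7', yielding 1694-09-21.
I try chron closeout(), which returns 1694-09-30.
Next I call drawer recall on k='smiflaz', and see -780.
I run chron closeout, and get 1694-09-30.
Now I run chron drift on n='-355', and get 1693-10-10.
Now I run chron drift on n='-324', and see 1692-11-20.


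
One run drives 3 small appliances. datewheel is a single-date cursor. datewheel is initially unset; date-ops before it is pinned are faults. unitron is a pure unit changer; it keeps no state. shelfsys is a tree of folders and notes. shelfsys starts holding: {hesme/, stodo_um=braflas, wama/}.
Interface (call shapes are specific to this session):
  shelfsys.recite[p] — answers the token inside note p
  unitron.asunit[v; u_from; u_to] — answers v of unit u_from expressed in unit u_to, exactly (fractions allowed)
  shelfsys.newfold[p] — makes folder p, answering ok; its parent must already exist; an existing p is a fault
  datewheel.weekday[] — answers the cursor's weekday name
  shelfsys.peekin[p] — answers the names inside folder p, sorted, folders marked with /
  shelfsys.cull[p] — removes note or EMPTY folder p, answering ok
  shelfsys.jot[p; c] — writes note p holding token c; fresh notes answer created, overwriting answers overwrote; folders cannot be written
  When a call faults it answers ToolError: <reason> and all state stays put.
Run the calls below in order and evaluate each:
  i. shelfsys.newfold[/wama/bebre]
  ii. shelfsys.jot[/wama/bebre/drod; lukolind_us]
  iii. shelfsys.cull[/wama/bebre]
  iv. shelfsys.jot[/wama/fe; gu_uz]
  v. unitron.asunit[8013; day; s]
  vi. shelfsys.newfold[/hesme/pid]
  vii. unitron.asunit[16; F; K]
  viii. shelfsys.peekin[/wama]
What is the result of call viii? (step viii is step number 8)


Answer: [bebre/, fe]

Derivation:
% shelfsys.newfold p='/wama/bebre'
  ok
% shelfsys.jot p='/wama/bebre/drod' c='lukolind_us'
  created
% shelfsys.cull p='/wama/bebre'
  ToolError: not empty
% shelfsys.jot p='/wama/fe' c='gu_uz'
  created
% unitron.asunit v='8013' u_from='day' u_to='s'
  692323200
% shelfsys.newfold p='/hesme/pid'
  ok
% unitron.asunit v='16' u_from='F' u_to='K'
  47567/180
% shelfsys.peekin p='/wama'
  [bebre/, fe]


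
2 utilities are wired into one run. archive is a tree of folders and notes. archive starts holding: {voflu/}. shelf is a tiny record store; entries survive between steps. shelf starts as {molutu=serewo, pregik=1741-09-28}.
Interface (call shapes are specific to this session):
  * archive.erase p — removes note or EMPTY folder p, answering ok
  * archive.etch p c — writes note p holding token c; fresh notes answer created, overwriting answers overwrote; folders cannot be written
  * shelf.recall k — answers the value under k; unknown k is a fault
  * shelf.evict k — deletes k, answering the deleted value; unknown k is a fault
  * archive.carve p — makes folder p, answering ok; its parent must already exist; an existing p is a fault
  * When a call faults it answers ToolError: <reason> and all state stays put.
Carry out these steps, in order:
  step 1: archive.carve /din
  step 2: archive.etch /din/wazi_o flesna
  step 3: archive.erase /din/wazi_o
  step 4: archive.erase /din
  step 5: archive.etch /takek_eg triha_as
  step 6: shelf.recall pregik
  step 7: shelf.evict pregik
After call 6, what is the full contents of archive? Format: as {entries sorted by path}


Answer: {takek_eg=triha_as, voflu/}

Derivation:
Do: archive.carve[p=/din]
See: ok
Do: archive.etch[p=/din/wazi_o; c=flesna]
See: created
Do: archive.erase[p=/din/wazi_o]
See: ok
Do: archive.erase[p=/din]
See: ok
Do: archive.etch[p=/takek_eg; c=triha_as]
See: created
Do: shelf.recall[k=pregik]
See: 1741-09-28
Do: shelf.evict[k=pregik]
See: 1741-09-28


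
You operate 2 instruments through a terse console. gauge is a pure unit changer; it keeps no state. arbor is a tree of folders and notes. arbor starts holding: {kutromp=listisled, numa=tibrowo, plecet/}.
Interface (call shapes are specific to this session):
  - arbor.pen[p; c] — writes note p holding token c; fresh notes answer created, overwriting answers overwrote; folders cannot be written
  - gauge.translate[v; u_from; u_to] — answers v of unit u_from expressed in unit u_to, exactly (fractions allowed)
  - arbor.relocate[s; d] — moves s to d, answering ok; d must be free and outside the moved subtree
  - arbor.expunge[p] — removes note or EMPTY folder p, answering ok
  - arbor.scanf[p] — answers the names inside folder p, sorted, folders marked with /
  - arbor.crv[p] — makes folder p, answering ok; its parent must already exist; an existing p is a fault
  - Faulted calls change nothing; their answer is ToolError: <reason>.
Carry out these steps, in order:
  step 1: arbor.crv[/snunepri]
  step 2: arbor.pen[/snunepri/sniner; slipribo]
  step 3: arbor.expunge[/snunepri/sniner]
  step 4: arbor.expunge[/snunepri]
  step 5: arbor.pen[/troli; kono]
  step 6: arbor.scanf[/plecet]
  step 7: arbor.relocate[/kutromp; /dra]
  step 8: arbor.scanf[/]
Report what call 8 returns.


Answer: [dra, numa, plecet/, troli]

Derivation:
[in] arbor.crv p: /snunepri
:: ok
[in] arbor.pen p: /snunepri/sniner c: slipribo
:: created
[in] arbor.expunge p: /snunepri/sniner
:: ok
[in] arbor.expunge p: /snunepri
:: ok
[in] arbor.pen p: /troli c: kono
:: created
[in] arbor.scanf p: /plecet
:: []
[in] arbor.relocate s: /kutromp d: /dra
:: ok
[in] arbor.scanf p: /
:: [dra, numa, plecet/, troli]


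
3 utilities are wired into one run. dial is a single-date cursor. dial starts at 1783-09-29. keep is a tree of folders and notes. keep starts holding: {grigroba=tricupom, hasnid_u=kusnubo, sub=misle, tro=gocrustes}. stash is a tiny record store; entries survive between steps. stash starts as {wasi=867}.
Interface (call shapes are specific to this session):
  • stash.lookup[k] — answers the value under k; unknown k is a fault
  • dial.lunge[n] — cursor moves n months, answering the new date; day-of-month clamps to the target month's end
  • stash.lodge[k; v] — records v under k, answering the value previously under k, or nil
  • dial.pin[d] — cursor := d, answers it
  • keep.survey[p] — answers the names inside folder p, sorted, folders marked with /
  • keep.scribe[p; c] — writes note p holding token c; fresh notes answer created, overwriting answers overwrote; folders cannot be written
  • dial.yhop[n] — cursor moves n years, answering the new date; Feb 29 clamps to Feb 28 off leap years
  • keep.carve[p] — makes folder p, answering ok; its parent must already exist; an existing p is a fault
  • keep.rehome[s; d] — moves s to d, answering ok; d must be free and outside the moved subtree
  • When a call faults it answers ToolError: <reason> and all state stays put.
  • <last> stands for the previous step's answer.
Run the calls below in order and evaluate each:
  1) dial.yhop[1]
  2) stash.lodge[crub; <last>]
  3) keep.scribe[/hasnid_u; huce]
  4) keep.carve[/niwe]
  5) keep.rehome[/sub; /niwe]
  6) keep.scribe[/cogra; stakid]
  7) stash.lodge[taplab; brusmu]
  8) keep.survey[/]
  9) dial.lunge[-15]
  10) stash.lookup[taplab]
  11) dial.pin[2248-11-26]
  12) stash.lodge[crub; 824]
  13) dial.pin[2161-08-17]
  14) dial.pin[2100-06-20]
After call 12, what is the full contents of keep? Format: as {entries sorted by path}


→ yhop(n→1)
← 1784-09-29
→ lodge(k→crub, v→<last>)
← nil
→ scribe(p→/hasnid_u, c→huce)
← overwrote
→ carve(p→/niwe)
← ok
→ rehome(s→/sub, d→/niwe)
← ToolError: exists
→ scribe(p→/cogra, c→stakid)
← created
→ lodge(k→taplab, v→brusmu)
← nil
→ survey(p→/)
← [cogra, grigroba, hasnid_u, niwe/, sub, tro]
→ lunge(n→-15)
← 1783-06-29
→ lookup(k→taplab)
← brusmu
→ pin(d→2248-11-26)
← 2248-11-26
→ lodge(k→crub, v→824)
← 1784-09-29
→ pin(d→2161-08-17)
← 2161-08-17
→ pin(d→2100-06-20)
← 2100-06-20

Answer: {cogra=stakid, grigroba=tricupom, hasnid_u=huce, niwe/, sub=misle, tro=gocrustes}


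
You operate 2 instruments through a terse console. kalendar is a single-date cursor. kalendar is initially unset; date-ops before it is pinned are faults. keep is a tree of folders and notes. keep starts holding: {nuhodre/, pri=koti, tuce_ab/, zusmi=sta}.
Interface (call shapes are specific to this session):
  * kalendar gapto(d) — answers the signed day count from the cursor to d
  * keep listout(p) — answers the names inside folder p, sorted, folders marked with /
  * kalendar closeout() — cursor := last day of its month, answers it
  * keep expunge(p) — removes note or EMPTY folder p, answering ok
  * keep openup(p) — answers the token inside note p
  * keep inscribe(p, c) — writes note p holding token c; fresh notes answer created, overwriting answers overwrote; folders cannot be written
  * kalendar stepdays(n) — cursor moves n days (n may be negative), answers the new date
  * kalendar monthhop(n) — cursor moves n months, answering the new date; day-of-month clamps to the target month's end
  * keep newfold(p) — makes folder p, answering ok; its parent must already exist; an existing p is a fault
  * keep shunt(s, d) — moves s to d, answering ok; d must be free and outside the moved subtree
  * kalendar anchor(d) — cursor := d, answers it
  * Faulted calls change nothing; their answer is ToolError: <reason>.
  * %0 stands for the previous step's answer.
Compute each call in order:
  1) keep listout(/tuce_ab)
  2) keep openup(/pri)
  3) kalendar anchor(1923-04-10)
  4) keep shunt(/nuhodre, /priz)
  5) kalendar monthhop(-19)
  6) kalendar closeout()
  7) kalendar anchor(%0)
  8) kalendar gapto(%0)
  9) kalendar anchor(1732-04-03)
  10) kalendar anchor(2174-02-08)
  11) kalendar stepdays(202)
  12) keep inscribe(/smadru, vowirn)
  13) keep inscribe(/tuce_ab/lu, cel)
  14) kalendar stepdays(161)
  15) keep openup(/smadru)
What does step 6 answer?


Answer: 1921-09-30

Derivation:
>>> keep listout p='/tuce_ab'
:: []
>>> keep openup p='/pri'
:: koti
>>> kalendar anchor d='1923-04-10'
:: 1923-04-10
>>> keep shunt s='/nuhodre' d='/priz'
:: ok
>>> kalendar monthhop n='-19'
:: 1921-09-10
>>> kalendar closeout
:: 1921-09-30
>>> kalendar anchor d='%0'
:: 1921-09-30
>>> kalendar gapto d='%0'
:: 0
>>> kalendar anchor d='1732-04-03'
:: 1732-04-03
>>> kalendar anchor d='2174-02-08'
:: 2174-02-08
>>> kalendar stepdays n='202'
:: 2174-08-29
>>> keep inscribe p='/smadru' c='vowirn'
:: created
>>> keep inscribe p='/tuce_ab/lu' c='cel'
:: created
>>> kalendar stepdays n='161'
:: 2175-02-06
>>> keep openup p='/smadru'
:: vowirn


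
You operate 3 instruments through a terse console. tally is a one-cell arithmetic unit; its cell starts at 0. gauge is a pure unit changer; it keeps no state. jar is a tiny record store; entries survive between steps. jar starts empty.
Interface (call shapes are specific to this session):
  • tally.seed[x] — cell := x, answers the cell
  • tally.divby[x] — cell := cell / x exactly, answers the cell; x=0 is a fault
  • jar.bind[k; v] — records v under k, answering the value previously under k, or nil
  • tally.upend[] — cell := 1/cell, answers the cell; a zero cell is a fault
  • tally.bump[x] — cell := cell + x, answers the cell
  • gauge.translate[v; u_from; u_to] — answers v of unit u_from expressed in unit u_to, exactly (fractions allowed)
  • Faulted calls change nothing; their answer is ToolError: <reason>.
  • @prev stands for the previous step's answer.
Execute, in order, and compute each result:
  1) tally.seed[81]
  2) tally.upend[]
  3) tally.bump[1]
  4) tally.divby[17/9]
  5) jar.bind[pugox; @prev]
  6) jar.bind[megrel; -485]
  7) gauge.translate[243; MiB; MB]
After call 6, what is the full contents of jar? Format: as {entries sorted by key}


% tally.seed 81
= 81
% tally.upend
= 1/81
% tally.bump 1
= 82/81
% tally.divby 17/9
= 82/153
% jar.bind pugox @prev
= nil
% jar.bind megrel -485
= nil
% gauge.translate 243 MiB MB
= 3981312/15625

Answer: {megrel=-485, pugox=82/153}


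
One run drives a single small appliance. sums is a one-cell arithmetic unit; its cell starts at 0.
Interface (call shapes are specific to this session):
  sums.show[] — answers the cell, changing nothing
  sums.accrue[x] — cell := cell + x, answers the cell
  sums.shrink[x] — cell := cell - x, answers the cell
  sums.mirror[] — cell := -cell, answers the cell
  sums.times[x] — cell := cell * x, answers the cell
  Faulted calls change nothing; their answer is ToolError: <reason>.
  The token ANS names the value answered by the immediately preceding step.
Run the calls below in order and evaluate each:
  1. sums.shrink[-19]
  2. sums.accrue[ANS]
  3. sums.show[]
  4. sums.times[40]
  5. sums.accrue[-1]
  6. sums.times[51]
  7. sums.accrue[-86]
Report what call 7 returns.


-- 1. sums.shrink(x→-19) -> 19
-- 2. sums.accrue(x→ANS) -> 38
-- 3. sums.show() -> 38
-- 4. sums.times(x→40) -> 1520
-- 5. sums.accrue(x→-1) -> 1519
-- 6. sums.times(x→51) -> 77469
-- 7. sums.accrue(x→-86) -> 77383

Answer: 77383


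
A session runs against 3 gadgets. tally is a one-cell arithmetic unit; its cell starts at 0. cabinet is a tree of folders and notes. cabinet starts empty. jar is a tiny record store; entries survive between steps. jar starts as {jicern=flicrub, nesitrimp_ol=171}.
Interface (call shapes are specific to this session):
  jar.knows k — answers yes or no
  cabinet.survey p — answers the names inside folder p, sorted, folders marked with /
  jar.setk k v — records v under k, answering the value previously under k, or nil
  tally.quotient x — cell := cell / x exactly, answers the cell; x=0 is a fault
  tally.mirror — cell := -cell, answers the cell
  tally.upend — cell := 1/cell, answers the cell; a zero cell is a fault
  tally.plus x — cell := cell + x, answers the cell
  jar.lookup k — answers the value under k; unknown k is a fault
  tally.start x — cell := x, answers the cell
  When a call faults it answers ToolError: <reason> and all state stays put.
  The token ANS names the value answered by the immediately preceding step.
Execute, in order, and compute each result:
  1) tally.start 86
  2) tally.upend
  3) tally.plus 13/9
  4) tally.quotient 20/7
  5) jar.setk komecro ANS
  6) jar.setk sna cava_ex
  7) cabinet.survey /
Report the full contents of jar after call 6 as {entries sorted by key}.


Next I call tally.start passing 86: 86.
Invoking tally.upend, → 1/86.
Now I run tally.plus passing 13/9, — result: 1127/774.
Now I run tally.quotient passing 20/7, → 7889/15480.
Now I run jar.setk passing komecro, ANS, → nil.
I run jar.setk passing sna, cava_ex, which returns nil.
Invoking cabinet.survey passing /, — result: [].

Answer: {jicern=flicrub, komecro=7889/15480, nesitrimp_ol=171, sna=cava_ex}


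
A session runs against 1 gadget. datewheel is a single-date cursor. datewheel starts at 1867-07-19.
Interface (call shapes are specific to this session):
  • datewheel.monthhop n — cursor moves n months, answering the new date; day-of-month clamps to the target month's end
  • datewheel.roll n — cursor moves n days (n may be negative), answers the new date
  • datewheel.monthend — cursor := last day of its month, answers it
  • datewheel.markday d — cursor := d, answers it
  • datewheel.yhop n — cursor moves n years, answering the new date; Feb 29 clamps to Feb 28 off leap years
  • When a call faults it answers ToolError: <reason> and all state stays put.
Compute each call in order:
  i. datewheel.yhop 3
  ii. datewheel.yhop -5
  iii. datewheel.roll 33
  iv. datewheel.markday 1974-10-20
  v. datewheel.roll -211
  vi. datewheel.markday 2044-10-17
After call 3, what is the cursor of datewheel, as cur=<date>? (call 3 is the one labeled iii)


// datewheel.yhop(n→3) : 1870-07-19
// datewheel.yhop(n→-5) : 1865-07-19
// datewheel.roll(n→33) : 1865-08-21
// datewheel.markday(d→1974-10-20) : 1974-10-20
// datewheel.roll(n→-211) : 1974-03-23
// datewheel.markday(d→2044-10-17) : 2044-10-17

Answer: cur=1865-08-21


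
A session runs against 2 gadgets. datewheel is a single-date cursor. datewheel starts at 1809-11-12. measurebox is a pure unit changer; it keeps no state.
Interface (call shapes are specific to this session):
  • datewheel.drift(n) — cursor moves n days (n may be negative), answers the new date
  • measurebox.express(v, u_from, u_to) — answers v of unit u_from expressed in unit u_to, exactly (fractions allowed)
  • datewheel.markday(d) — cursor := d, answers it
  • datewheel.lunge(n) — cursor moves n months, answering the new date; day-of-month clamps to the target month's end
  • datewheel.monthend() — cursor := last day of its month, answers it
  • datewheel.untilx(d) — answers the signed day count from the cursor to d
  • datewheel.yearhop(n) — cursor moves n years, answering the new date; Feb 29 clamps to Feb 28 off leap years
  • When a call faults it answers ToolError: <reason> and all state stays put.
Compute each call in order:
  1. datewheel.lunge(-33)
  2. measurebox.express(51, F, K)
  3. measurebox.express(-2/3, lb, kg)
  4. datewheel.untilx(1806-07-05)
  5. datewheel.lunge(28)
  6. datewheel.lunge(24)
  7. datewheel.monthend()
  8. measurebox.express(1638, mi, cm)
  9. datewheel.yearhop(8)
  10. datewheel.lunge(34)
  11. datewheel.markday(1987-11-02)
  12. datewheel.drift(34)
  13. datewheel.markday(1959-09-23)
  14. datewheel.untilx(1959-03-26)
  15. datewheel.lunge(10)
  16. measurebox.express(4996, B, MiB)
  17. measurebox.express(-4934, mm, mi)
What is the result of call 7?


Answer: 1811-06-30

Derivation:
! 1. datewheel.lunge(n=-33) == 1807-02-12
! 2. measurebox.express(v=51, u_from=F, u_to=K) == 51067/180
! 3. measurebox.express(v=-2/3, u_from=lb, u_to=kg) == -45359237/150000000
! 4. datewheel.untilx(d=1806-07-05) == -222
! 5. datewheel.lunge(n=28) == 1809-06-12
! 6. datewheel.lunge(n=24) == 1811-06-12
! 7. datewheel.monthend() == 1811-06-30
! 8. measurebox.express(v=1638, u_from=mi, u_to=cm) == 1318052736/5
! 9. datewheel.yearhop(n=8) == 1819-06-30
! 10. datewheel.lunge(n=34) == 1822-04-30
! 11. datewheel.markday(d=1987-11-02) == 1987-11-02
! 12. datewheel.drift(n=34) == 1987-12-06
! 13. datewheel.markday(d=1959-09-23) == 1959-09-23
! 14. datewheel.untilx(d=1959-03-26) == -181
! 15. datewheel.lunge(n=10) == 1960-07-23
! 16. measurebox.express(v=4996, u_from=B, u_to=MiB) == 1249/262144
! 17. measurebox.express(v=-4934, u_from=mm, u_to=mi) == -2467/804672


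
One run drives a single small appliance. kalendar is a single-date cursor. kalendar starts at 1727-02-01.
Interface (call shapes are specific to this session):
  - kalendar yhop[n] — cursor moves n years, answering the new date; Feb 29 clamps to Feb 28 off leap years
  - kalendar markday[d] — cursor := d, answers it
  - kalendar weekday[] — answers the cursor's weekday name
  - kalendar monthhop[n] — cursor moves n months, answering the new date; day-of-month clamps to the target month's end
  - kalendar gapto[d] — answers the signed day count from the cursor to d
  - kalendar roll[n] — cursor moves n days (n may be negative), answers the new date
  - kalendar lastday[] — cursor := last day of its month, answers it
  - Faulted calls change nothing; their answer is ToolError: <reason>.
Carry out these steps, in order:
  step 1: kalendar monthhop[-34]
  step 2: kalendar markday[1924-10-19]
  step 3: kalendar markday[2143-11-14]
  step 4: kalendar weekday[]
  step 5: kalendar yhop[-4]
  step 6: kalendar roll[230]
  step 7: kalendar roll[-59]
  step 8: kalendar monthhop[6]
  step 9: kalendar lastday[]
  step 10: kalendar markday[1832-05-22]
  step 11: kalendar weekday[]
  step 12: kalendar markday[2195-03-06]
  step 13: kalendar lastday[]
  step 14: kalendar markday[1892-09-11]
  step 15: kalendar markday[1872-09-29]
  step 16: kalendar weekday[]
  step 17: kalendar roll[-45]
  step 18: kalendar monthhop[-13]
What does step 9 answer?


Step: kalendar monthhop[n→-34]
Result: 1724-04-01
Step: kalendar markday[d→1924-10-19]
Result: 1924-10-19
Step: kalendar markday[d→2143-11-14]
Result: 2143-11-14
Step: kalendar weekday[]
Result: Thursday
Step: kalendar yhop[n→-4]
Result: 2139-11-14
Step: kalendar roll[n→230]
Result: 2140-07-01
Step: kalendar roll[n→-59]
Result: 2140-05-03
Step: kalendar monthhop[n→6]
Result: 2140-11-03
Step: kalendar lastday[]
Result: 2140-11-30
Step: kalendar markday[d→1832-05-22]
Result: 1832-05-22
Step: kalendar weekday[]
Result: Tuesday
Step: kalendar markday[d→2195-03-06]
Result: 2195-03-06
Step: kalendar lastday[]
Result: 2195-03-31
Step: kalendar markday[d→1892-09-11]
Result: 1892-09-11
Step: kalendar markday[d→1872-09-29]
Result: 1872-09-29
Step: kalendar weekday[]
Result: Sunday
Step: kalendar roll[n→-45]
Result: 1872-08-15
Step: kalendar monthhop[n→-13]
Result: 1871-07-15

Answer: 2140-11-30


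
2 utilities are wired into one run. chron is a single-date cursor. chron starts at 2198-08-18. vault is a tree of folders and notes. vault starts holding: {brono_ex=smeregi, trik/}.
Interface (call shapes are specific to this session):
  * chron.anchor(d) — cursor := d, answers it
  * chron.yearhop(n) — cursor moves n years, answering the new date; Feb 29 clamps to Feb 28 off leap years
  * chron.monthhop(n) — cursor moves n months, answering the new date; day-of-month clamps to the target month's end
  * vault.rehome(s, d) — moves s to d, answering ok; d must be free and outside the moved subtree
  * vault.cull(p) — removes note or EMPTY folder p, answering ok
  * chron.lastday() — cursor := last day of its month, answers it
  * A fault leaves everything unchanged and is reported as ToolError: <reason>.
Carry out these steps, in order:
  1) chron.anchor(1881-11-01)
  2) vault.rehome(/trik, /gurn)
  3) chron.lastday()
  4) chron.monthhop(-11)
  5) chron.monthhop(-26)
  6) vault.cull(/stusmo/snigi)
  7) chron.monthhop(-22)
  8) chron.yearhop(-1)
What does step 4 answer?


Answer: 1880-12-30

Derivation:
==> chron.anchor(d→1881-11-01)
<== 1881-11-01
==> vault.rehome(s→/trik, d→/gurn)
<== ok
==> chron.lastday()
<== 1881-11-30
==> chron.monthhop(n→-11)
<== 1880-12-30
==> chron.monthhop(n→-26)
<== 1878-10-30
==> vault.cull(p→/stusmo/snigi)
<== ToolError: not found
==> chron.monthhop(n→-22)
<== 1876-12-30
==> chron.yearhop(n→-1)
<== 1875-12-30
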